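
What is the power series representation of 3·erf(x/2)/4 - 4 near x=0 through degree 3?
-x^3/(16·√(π)) + 3·x/(4·√(π)) - 4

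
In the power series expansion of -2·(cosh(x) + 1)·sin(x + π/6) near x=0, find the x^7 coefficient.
Expand to order 7: -2·(cosh(x) + 1)·sin(x + π/6) = √(3)·x^7/560 + x^6/720 + √(3)·x^5/40 + x^4/8 - √(3)·x^3/6 + x^2/2 - 2·√(3)·x - 2 + O(x^8).
The coefficient of x^7 is √(3)/560.

Final answer: √(3)/560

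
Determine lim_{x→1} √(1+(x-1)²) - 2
Direct substitution at x = 1 gives -1.

Final answer: -1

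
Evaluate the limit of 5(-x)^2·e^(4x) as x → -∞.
This is a 0·∞ indeterminate form at x → -∞.
Rewrite the product as 5(-x)^2 / e^(-4x) (an ∞/∞ form) and apply L'Hôpital, or use the standard hierarchy e^(4|x|) ≫ |(-x)^2| as x → -∞.
The indeterminate product → 0, so the limit = 0.

Final answer: 0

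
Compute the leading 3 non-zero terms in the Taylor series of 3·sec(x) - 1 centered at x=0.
5·x^4/8 + 3·x^2/2 + 2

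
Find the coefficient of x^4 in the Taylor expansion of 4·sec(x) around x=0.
Expand to order 4: 4·sec(x) = 5·x^4/6 + 2·x^2 + 4 + O(x^5).
The coefficient of x^4 is 5/6.

Final answer: 5/6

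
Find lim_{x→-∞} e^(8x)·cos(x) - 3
Evaluate the dominant behaviour as x → -∞; each term tends to a finite value or vanishes.
Limit = -3.

Final answer: -3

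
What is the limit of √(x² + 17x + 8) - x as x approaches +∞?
This is an ∞ − ∞ indeterminate form.
Multiply and divide by the conjugate √(x²+17x + 8) + x; the x² terms cancel, leaving (17x + 8)/(√(x²+17x + 8)+x) → 17/2.
Limit = 17/2.

Final answer: 17/2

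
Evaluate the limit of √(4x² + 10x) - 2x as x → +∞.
As x → +∞: multiply by the conjugate to get (10x)/(√(4x²+10x)+2x); the denominator ~ 4x, so the limit is 10/4 = 5/2.
Limit = 5/2.

Final answer: 5/2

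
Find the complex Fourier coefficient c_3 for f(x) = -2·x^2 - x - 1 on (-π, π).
Compute the real Fourier coefficients first: a_3 = 8/9, b_3 = -2/3.
Then c_3 = (a_3 − i·b_3)/2 = 4/9 + i/3.

Final answer: 4/9 + i/3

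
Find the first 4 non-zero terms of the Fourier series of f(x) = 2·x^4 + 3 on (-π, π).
(96 - 16·π^2)·cos(x) + (-6 + 4·π^2)·cos(2·x) + (32/27 - 16·π^2/9)·cos(3·x) + 3 + 2·π^4/5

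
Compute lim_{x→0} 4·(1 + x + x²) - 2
Direct substitution at x = 0 gives 2.

Final answer: 2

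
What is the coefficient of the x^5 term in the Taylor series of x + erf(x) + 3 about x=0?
Expand to order 5: x + erf(x) + 3 = x^5/(5·√(π)) - 2·x^3/(3·√(π)) + x·(1 + 2/√(π)) + 3 + O(x^6).
The coefficient of x^5 is 1/(5·√(π)).

Final answer: 1/(5·√(π))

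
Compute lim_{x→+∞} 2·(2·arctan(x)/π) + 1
Evaluate the dominant behaviour as x → +∞; each term tends to a finite value or vanishes.
Limit = 3.

Final answer: 3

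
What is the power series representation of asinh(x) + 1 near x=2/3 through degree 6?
asinh(2/3) + 1 + 3·√(13)·(x - 2/3)/13 - 9·√(13)·(x - 2/3)^2/169 - 9·√(13)·(x - 2/3)^3/4394 + 1539·√(13)·(x - 2/3)^4/114244 - 119799·√(13)·(x - 2/3)^5/14851720 + 23571·√(13)·(x - 2/3)^6/38614472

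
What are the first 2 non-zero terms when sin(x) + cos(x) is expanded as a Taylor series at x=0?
x + 1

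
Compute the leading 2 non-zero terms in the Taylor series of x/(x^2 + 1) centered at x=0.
-x^3 + x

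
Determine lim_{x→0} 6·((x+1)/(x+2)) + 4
Direct substitution at x = 0 gives 7.

Final answer: 7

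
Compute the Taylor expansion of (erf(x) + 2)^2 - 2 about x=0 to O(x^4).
-8·x^3/(3·√(π)) + 4·x^2/π + 8·x/√(π) + 2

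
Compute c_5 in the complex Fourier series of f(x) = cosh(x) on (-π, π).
Compute the real Fourier coefficients first: a_5 = -sinh(π)/(13·π), b_5 = 0.
Then c_5 = (a_5 − i·b_5)/2 = -sinh(π)/(26·π).

Final answer: -sinh(π)/(26·π)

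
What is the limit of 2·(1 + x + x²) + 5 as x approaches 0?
Direct substitution at x = 0 gives 7.

Final answer: 7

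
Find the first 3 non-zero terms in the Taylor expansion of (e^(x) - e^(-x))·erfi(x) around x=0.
59·x^6/(90·√(π)) + 2·x^4/√(π) + 4·x^2/√(π)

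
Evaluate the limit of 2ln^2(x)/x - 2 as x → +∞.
The quotient is an ∞/∞ indeterminate form as x → +∞.
The polynomial denominator x dominates the logarithmic numerator (any positive power of x ≫ ln^2(x) as x → ∞), so the quotient → 0.
Adding the constant: 0 - 2 = -2. Limit = -2.

Final answer: -2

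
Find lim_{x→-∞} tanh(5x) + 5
Evaluate the dominant behaviour as x → -∞; each term tends to a finite value or vanishes.
Limit = 4.

Final answer: 4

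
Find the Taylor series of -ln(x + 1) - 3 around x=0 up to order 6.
x^6/6 - x^5/5 + x^4/4 - x^3/3 + x^2/2 - x - 3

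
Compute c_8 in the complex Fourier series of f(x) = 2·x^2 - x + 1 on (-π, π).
Compute the real Fourier coefficients first: a_8 = 1/8, b_8 = 1/4.
Then c_8 = (a_8 − i·b_8)/2 = 1/16 - i/8.

Final answer: 1/16 - i/8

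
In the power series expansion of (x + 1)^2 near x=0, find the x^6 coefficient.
Expand to order 6: (x + 1)^2 = x^2 + 2·x + 1 + O(x^7).
The coefficient of x^6 is 0.

Final answer: 0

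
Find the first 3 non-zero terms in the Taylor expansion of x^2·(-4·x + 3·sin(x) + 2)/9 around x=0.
-x^5/18 - x^3/9 + 2·x^2/9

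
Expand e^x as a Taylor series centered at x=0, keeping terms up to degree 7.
x^7/5040 + x^6/720 + x^5/120 + x^4/24 + x^3/6 + x^2/2 + x + 1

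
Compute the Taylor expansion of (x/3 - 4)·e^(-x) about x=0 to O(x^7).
-x^6/120 + 17·x^5/360 - 2·x^4/9 + 5·x^3/6 - 7·x^2/3 + 13·x/3 - 4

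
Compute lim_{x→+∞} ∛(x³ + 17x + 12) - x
This is an ∞ − ∞ indeterminate form.
Multiply by (A² + AB + B²)/(A² + AB + B²) where A = ∛(x³+17x + 12), B = x to use A³ − B³ = (A−B)(A²+AB+B²); the x³ terms cancel, leaving (17x + 12)/(A²+AB+B²) with denominator ~ 3x², so the limit is 0.
Limit = 0.

Final answer: 0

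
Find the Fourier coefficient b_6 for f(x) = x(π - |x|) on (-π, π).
b_6 = (1/π) ∫_{-π}^{π} f(x)·sin(6x) dx.
Evaluate the integral (use parity and integration by parts as needed): b_6 = 0.

Final answer: 0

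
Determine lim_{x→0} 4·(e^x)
Direct substitution at x = 0 gives 4.

Final answer: 4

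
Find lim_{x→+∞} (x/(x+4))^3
As x → +∞: x/(x+4) = 1/(1 + 4/x) → 1, and the 3rd power of a limit-1 base also → 1.
Limit = 1.

Final answer: 1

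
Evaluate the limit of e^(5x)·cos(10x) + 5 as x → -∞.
Evaluate the dominant behaviour as x → -∞; each term tends to a finite value or vanishes.
Limit = 5.

Final answer: 5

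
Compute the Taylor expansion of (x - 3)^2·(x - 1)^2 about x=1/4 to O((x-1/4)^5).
1089/256 - 231·(x - 1/4)/16 + 131·(x - 1/4)^2/8 - 7·(x - 1/4)^3 + (x - 1/4)^4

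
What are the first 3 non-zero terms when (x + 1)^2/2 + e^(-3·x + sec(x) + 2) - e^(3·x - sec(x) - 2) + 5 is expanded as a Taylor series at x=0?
x^2·(-4·e^(-3) + 1/2 + 5·e^(3)) + x·(-3·e^(3) - 3·e^(-3) + 1) - e^(-3) + 11/2 + e^(3)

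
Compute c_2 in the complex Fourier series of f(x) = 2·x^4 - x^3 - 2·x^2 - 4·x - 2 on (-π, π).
Compute the real Fourier coefficients first: a_2 = -8 + 4·π^2, b_2 = 5/2 + π^2.
Then c_2 = (a_2 − i·b_2)/2 = -4 + 2·π^2 - i·π^2/2 - 5·i/4.

Final answer: -4 + 2·π^2 - i·π^2/2 - 5·i/4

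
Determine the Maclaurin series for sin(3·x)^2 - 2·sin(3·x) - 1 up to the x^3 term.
9·x^3 + 9·x^2 - 6·x - 1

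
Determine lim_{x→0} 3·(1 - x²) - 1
Direct substitution at x = 0 gives 2.

Final answer: 2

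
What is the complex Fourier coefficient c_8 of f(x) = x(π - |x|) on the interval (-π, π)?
Compute the real Fourier coefficients first: a_8 = 0, b_8 = 0.
Then c_8 = (a_8 − i·b_8)/2 = 0.

Final answer: 0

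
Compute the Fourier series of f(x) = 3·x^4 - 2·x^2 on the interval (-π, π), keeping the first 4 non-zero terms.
(152 - 24·π^2)·cos(x) + (-11 + 6·π^2)·cos(2·x) + (8/3 - 8·π^2/3)·cos(3·x) - 2·π^2/3 + 3·π^4/5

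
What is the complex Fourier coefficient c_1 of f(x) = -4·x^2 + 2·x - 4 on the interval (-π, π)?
Compute the real Fourier coefficients first: a_1 = 16, b_1 = 4.
Then c_1 = (a_1 − i·b_1)/2 = 8 - 2·i.

Final answer: 8 - 2·i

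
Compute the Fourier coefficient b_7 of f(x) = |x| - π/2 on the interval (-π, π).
b_7 = (1/π) ∫_{-π}^{π} f(x)·sin(7x) dx.
Evaluate the integral (use parity and integration by parts as needed): b_7 = 0.

Final answer: 0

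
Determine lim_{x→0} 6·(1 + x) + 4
Direct substitution at x = 0 gives 10.

Final answer: 10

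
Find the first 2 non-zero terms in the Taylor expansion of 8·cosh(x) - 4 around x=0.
4·x^2 + 4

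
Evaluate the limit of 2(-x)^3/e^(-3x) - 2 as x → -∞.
The quotient is an ∞/∞ indeterminate form as x → -∞.
Compare growth rates of the dominant terms (exponentials ≫ polynomials ≫ logarithms), or apply L'Hôpital's rule; the quotient → 0.
Adding the constant: 0 - 2 = -2. Limit = -2.

Final answer: -2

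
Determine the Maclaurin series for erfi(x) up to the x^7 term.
x^7/(21·√(π)) + x^5/(5·√(π)) + 2·x^3/(3·√(π)) + 2·x/√(π)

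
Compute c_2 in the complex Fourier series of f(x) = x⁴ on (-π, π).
Compute the real Fourier coefficients first: a_2 = -3 + 2·π^2, b_2 = 0.
Then c_2 = (a_2 − i·b_2)/2 = -3/2 + π^2.

Final answer: -3/2 + π^2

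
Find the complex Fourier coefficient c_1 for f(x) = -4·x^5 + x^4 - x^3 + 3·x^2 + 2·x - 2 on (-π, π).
Compute the real Fourier coefficients first: a_1 = 36 - 8·π^2, b_1 = -944 - 8·π^4 + 158·π^2.
Then c_1 = (a_1 − i·b_1)/2 = -4·π^2 + 18 - 79·i·π^2 + 4·i·π^4 + 472·i.

Final answer: -4·π^2 + 18 - 79·i·π^2 + 4·i·π^4 + 472·i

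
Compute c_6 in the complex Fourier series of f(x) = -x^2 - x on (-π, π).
Compute the real Fourier coefficients first: a_6 = -1/9, b_6 = 1/3.
Then c_6 = (a_6 − i·b_6)/2 = -1/18 - i/6.

Final answer: -1/18 - i/6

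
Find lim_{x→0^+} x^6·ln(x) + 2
The product is a 0·∞ indeterminate form at x → 0⁺.
Rewrite the product as ln(x) / x^(-6) and apply L'Hôpital, or use the standard hierarchy x^(-6) ≫ |ln x| as x → 0⁺.
The indeterminate product → 0, so the limit = 2.

Final answer: 2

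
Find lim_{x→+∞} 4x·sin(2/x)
As x → +∞: let u = 2/x → 0⁺; then 4·x·sin(2/x) = 4·2·sin(u)/u → 4·2·1 = 8.
Limit = 8.

Final answer: 8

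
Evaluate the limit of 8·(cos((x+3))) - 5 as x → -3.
Direct substitution at x = -3 gives 3.

Final answer: 3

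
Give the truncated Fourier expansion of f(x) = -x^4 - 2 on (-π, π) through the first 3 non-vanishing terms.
(-48 + 8·π^2)·cos(x) + (3 - 2·π^2)·cos(2·x) - π^4/5 - 2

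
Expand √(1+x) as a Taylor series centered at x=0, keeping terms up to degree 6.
-21·x^6/1024 + 7·x^5/256 - 5·x^4/128 + x^3/16 - x^2/8 + x/2 + 1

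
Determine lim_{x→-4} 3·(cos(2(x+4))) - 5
Direct substitution at x = -4 gives -2.

Final answer: -2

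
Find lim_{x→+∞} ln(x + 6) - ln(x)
This is an ∞ − ∞ indeterminate form.
Combine the logarithms: ln(x+6) − ln(x) = ln((x+6)/(x)) = ln(1 + 6/(x)) → ln(1) = 0.
Limit = 0.

Final answer: 0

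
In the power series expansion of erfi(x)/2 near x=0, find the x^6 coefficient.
Expand to order 6: erfi(x)/2 = x^5/(10·√(π)) + x^3/(3·√(π)) + x/√(π) + O(x^7).
The coefficient of x^6 is 0.

Final answer: 0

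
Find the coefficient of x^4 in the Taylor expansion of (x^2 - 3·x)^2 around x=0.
Expand to order 4: (x^2 - 3·x)^2 = x^4 - 6·x^3 + 9·x^2 + O(x^5).
The coefficient of x^4 is 1.

Final answer: 1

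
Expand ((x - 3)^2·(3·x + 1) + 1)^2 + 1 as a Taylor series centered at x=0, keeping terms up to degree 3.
-654·x^3 + 101·x^2 + 420·x + 101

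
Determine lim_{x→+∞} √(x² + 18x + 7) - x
This is an ∞ − ∞ indeterminate form.
Multiply and divide by the conjugate √(x²+18x + 7) + x; the x² terms cancel, leaving (18x + 7)/(√(x²+18x + 7)+x) → 18/2 = 9.
Limit = 9.

Final answer: 9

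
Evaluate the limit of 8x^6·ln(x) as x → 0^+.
This is a 0·∞ indeterminate form at x → 0⁺.
Rewrite the product as 8·ln(x) / x^(-6) and apply L'Hôpital, or use the standard hierarchy x^(-6) ≫ |ln x| as x → 0⁺.
The indeterminate product → 0, so the limit = 0.

Final answer: 0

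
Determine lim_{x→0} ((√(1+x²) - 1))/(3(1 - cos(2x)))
Both numerator and denominator → 0 as x → 0; this is a 0/0 indeterminate form.
Expand each to leading order near x = 0: numerator ~ x^2/2, denominator ~ 6·x^2.
The limit of the ratio is 1/12.

Final answer: 1/12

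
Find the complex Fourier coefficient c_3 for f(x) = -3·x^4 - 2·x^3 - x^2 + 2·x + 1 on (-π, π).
Compute the real Fourier coefficients first: a_3 = -4/3 + 8·π^2/3, b_3 = 20/9 - 4·π^2/3.
Then c_3 = (a_3 − i·b_3)/2 = -2/3 + 4·π^2/3 - 10·i/9 + 2·i·π^2/3.

Final answer: -2/3 + 4·π^2/3 - 10·i/9 + 2·i·π^2/3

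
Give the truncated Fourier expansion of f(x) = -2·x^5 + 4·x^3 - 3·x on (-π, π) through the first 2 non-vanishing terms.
(-534 - 4·π^4 + 88·π^2)·sin(x) + (-14·π^2 + 24 + 2·π^4)·sin(2·x)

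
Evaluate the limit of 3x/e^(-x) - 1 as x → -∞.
The quotient is an ∞/∞ indeterminate form as x → -∞.
Compare growth rates of the dominant terms (exponentials ≫ polynomials ≫ logarithms), or apply L'Hôpital's rule; the quotient → 0.
Adding the constant: 0 - 1 = -1. Limit = -1.

Final answer: -1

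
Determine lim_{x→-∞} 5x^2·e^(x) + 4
The product is a 0·∞ indeterminate form at x → -∞.
Rewrite the product as 5x^2 / e^(-x) (an ∞/∞ form) and apply L'Hôpital, or use the standard hierarchy e^(|x|) ≫ |x^2| as x → -∞.
The indeterminate product → 0, so the limit = 4.

Final answer: 4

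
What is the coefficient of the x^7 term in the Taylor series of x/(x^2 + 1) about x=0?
Expand to order 7: x/(x^2 + 1) = -x^7 + x^5 - x^3 + x + O(x^8).
The coefficient of x^7 is -1.

Final answer: -1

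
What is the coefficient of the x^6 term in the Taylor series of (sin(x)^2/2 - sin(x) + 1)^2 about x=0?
Expand to order 6: (sin(x)^2/2 - sin(x) + 1)^2 = -7·x^6/90 + 29·x^5/60 - 5·x^4/12 - 2·x^3/3 + 2·x^2 - 2·x + 1 + O(x^7).
The coefficient of x^6 is -7/90.

Final answer: -7/90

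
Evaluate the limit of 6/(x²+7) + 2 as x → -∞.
Evaluate the dominant behaviour as x → -∞; each term tends to a finite value or vanishes.
Limit = 2.

Final answer: 2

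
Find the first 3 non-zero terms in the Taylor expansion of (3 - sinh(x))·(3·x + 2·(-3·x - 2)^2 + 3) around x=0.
27·x^2 + 70·x + 33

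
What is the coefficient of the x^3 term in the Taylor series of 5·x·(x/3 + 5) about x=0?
Expand to order 3: 5·x·(x/3 + 5) = 5·x^2/3 + 25·x + O(x^4).
The coefficient of x^3 is 0.

Final answer: 0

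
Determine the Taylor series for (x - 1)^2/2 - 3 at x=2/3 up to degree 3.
-53/18 - (x - 2/3)/3 + (x - 2/3)^2/2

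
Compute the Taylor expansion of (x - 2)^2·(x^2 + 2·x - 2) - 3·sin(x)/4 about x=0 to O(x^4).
-15·x^3/8 - 6·x^2 + 61·x/4 - 8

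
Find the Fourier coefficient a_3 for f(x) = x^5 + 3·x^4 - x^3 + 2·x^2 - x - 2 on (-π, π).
a_3 = (1/π) ∫_{-π}^{π} f(x)·cos(3x) dx.
Evaluate the integral (use parity and integration by parts as needed): a_3 = 8/9 - 8·π^2/3.

Final answer: 8/9 - 8·π^2/3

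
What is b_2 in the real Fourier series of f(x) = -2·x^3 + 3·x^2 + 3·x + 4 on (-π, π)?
b_2 = (1/π) ∫_{-π}^{π} f(x)·sin(2x) dx.
Evaluate the integral (use parity and integration by parts as needed): b_2 = -6 + 2·π^2.

Final answer: -6 + 2·π^2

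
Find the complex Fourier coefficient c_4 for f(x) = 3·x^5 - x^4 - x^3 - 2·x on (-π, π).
Compute the real Fourier coefficients first: a_4 = 3/16 - π^2/2, b_4 = -3·π^4/2 + 7/64 + 19·π^2/8.
Then c_4 = (a_4 − i·b_4)/2 = -π^2/4 + 3/32 - 19·i·π^2/16 - 7·i/128 + 3·i·π^4/4.

Final answer: -π^2/4 + 3/32 - 19·i·π^2/16 - 7·i/128 + 3·i·π^4/4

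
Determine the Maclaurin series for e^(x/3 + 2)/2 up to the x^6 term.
x^6·e^(2)/1049760 + x^5·e^(2)/58320 + x^4·e^(2)/3888 + x^3·e^(2)/324 + x^2·e^(2)/36 + x·e^(2)/6 + e^(2)/2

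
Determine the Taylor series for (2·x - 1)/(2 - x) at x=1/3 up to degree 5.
-1/5 + 27·(x - 1/3)/25 + 81·(x - 1/3)^2/125 + 243·(x - 1/3)^3/625 + 729·(x - 1/3)^4/3125 + 2187·(x - 1/3)^5/15625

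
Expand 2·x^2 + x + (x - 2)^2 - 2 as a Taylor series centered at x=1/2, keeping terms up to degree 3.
5/4 + 3·(x - 1/2)^2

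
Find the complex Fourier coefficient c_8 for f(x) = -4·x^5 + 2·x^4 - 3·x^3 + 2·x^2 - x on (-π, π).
Compute the real Fourier coefficients first: a_8 = 13/128 + π^2/4, b_8 = 107/512 + 7·π^2/16 + π^4.
Then c_8 = (a_8 − i·b_8)/2 = 13/256 + π^2/8 - i·π^4/2 - 7·i·π^2/32 - 107·i/1024.

Final answer: 13/256 + π^2/8 - i·π^4/2 - 7·i·π^2/32 - 107·i/1024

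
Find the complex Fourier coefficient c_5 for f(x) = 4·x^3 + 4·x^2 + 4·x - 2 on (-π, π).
Compute the real Fourier coefficients first: a_5 = -16/25, b_5 = 152/125 + 8·π^2/5.
Then c_5 = (a_5 − i·b_5)/2 = -8/25 - 4·i·π^2/5 - 76·i/125.

Final answer: -8/25 - 4·i·π^2/5 - 76·i/125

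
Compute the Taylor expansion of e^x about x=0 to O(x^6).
x^5/120 + x^4/24 + x^3/6 + x^2/2 + x + 1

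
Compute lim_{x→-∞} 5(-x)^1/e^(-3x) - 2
The quotient is an ∞/∞ indeterminate form as x → -∞.
Compare growth rates of the dominant terms (exponentials ≫ polynomials ≫ logarithms), or apply L'Hôpital's rule; the quotient → 0.
Adding the constant: 0 - 2 = -2. Limit = -2.

Final answer: -2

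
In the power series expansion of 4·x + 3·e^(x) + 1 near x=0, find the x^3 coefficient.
Expand to order 3: 4·x + 3·e^(x) + 1 = x^3/2 + 3·x^2/2 + 7·x + 4 + O(x^4).
The coefficient of x^3 is 1/2.

Final answer: 1/2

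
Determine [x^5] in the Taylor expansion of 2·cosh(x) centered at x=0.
Expand to order 5: 2·cosh(x) = x^4/12 + x^2 + 2 + O(x^6).
The coefficient of x^5 is 0.

Final answer: 0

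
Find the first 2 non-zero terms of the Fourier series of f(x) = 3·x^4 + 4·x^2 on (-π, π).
(128 - 24·π^2)·cos(x) + 4·π^2/3 + 3·π^4/5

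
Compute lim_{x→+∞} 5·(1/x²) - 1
Evaluate the dominant behaviour as x → +∞; each term tends to a finite value or vanishes.
Limit = -1.

Final answer: -1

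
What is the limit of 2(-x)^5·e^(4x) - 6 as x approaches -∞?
The product is a 0·∞ indeterminate form at x → -∞.
Rewrite the product as 2(-x)^5 / e^(-4x) (an ∞/∞ form) and apply L'Hôpital, or use the standard hierarchy e^(4|x|) ≫ |(-x)^5| as x → -∞.
The indeterminate product → 0, so the limit = -6.

Final answer: -6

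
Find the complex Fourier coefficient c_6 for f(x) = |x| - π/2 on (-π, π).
Compute the real Fourier coefficients first: a_6 = 0, b_6 = 0.
Then c_6 = (a_6 − i·b_6)/2 = 0.

Final answer: 0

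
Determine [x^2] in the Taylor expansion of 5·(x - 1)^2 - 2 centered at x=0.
Expand to order 2: 5·(x - 1)^2 - 2 = 5·x^2 - 10·x + 3 + O(x^3).
The coefficient of x^2 is 5.

Final answer: 5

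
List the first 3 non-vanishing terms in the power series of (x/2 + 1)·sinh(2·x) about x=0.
4·x^3/3 + x^2 + 2·x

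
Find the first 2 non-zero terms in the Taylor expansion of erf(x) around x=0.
-2·x^3/(3·√(π)) + 2·x/√(π)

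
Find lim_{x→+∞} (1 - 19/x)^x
As x → +∞: this is the defining limit (1 - 19/x)^x → e^(-19).
Limit = e^(-19).

Final answer: e^(-19)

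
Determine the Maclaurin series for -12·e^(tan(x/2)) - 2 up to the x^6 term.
-59·x^6/1280 - 37·x^5/320 - 9·x^4/32 - 3·x^3/4 - 3·x^2/2 - 6·x - 14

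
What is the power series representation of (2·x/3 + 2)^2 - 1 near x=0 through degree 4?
4·x^2/9 + 8·x/3 + 3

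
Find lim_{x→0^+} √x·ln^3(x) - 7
The product is a 0·∞ indeterminate form at x → 0⁺.
Rewrite the product as ln^3(x) / x^(-1/2) and apply L'Hôpital, or use the standard hierarchy x^(-1/2) ≫ |ln x|^3 as x → 0⁺.
The indeterminate product → 0, so the limit = -7.

Final answer: -7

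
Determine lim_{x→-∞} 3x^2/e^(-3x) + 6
The quotient is an ∞/∞ indeterminate form as x → -∞.
Compare growth rates of the dominant terms (exponentials ≫ polynomials ≫ logarithms), or apply L'Hôpital's rule; the quotient → 0.
Adding the constant: 0 + 6 = 6. Limit = 6.

Final answer: 6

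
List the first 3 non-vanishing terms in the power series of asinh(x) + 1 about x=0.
-x^3/6 + x + 1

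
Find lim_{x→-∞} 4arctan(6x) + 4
Evaluate the dominant behaviour as x → -∞; each term tends to a finite value or vanishes.
Limit = 4 - 2·π.

Final answer: 4 - 2·π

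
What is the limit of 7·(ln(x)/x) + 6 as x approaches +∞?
Evaluate the dominant behaviour as x → +∞; each term tends to a finite value or vanishes.
Limit = 6.

Final answer: 6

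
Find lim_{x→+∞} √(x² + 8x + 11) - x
This is an ∞ − ∞ indeterminate form.
Multiply and divide by the conjugate √(x²+8x + 11) + x; the x² terms cancel, leaving (8x + 11)/(√(x²+8x + 11)+x) → 8/2 = 4.
Limit = 4.

Final answer: 4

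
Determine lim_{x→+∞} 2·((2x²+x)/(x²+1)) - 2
Evaluate the dominant behaviour as x → +∞; each term tends to a finite value or vanishes.
Limit = 2.

Final answer: 2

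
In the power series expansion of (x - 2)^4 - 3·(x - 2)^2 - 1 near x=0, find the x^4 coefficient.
Expand to order 4: (x - 2)^4 - 3·(x - 2)^2 - 1 = x^4 - 8·x^3 + 21·x^2 - 20·x + 3 + O(x^5).
The coefficient of x^4 is 1.

Final answer: 1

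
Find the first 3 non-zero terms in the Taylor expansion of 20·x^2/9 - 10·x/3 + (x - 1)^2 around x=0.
29·x^2/9 - 16·x/3 + 1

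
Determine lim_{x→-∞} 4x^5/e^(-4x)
This is an ∞/∞ indeterminate form as x → -∞.
Compare growth rates of the dominant terms (exponentials ≫ polynomials ≫ logarithms), or apply L'Hôpital's rule; the quotient → 0.
Limit = 0.

Final answer: 0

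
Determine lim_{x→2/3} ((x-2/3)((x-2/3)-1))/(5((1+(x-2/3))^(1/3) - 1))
Both numerator and denominator → 0 as x → 2/3; this is a 0/0 indeterminate form.
Expand each to leading order near x = 2/3: numerator ~ -(x - 2/3), denominator ~ 5·(x - 2/3)/3.
The limit of the ratio is -3/5.

Final answer: -3/5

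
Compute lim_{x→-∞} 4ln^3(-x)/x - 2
The quotient is an ∞/∞ indeterminate form as x → -∞.
Compare growth rates of the dominant terms (exponentials ≫ polynomials ≫ logarithms), or apply L'Hôpital's rule; the quotient → 0.
Adding the constant: 0 - 2 = -2. Limit = -2.

Final answer: -2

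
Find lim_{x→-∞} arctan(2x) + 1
Evaluate the dominant behaviour as x → -∞; each term tends to a finite value or vanishes.
Limit = 1 - π/2.

Final answer: 1 - π/2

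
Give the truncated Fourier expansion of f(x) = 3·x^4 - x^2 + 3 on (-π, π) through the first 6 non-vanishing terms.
(148 - 24·π^2)·cos(x) + (-10 + 6·π^2)·cos(2·x) + (20/9 - 8·π^2/3)·cos(3·x) + (-13/16 + 3·π^2/2)·cos(4·x) + (244/625 - 24·π^2/25)·cos(5·x) - π^2/3 + 3 + 3·π^4/5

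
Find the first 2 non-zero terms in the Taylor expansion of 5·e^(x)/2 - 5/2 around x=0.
5·x^2/4 + 5·x/2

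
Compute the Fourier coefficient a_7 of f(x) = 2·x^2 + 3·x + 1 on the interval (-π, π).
a_7 = (1/π) ∫_{-π}^{π} f(x)·cos(7x) dx.
Evaluate the integral (use parity and integration by parts as needed): a_7 = -8/49.

Final answer: -8/49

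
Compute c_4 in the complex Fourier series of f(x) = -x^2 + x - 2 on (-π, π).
Compute the real Fourier coefficients first: a_4 = -1/4, b_4 = -1/2.
Then c_4 = (a_4 − i·b_4)/2 = -1/8 + i/4.

Final answer: -1/8 + i/4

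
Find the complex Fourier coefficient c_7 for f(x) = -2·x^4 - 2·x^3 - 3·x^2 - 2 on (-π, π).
Compute the real Fourier coefficients first: a_7 = 492/2401 + 16·π^2/49, b_7 = 24/343 - 4·π^2/7.
Then c_7 = (a_7 − i·b_7)/2 = 246/2401 + 8·π^2/49 - 12·i/343 + 2·i·π^2/7.

Final answer: 246/2401 + 8·π^2/49 - 12·i/343 + 2·i·π^2/7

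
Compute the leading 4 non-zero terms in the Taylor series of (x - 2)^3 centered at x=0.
x^3 - 6·x^2 + 12·x - 8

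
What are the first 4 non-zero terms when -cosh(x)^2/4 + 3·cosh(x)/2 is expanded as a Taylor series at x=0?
-13·x^6/1440 - x^4/48 + x^2/2 + 5/4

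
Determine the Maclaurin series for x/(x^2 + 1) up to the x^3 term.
-x^3 + x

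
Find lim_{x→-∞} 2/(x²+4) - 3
Evaluate the dominant behaviour as x → -∞; each term tends to a finite value or vanishes.
Limit = -3.

Final answer: -3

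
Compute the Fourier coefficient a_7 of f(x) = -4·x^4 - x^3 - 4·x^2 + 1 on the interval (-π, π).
a_7 = (1/π) ∫_{-π}^{π} f(x)·cos(7x) dx.
Evaluate the integral (use parity and integration by parts as needed): a_7 = 592/2401 + 32·π^2/49.

Final answer: 592/2401 + 32·π^2/49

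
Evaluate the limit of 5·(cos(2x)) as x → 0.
Direct substitution at x = 0 gives 5.

Final answer: 5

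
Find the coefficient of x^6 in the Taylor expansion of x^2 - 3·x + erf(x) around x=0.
Expand to order 6: x^2 - 3·x + erf(x) = x^5/(5·√(π)) - 2·x^3/(3·√(π)) + x^2 + x·(-3 + 2/√(π)) + O(x^7).
The coefficient of x^6 is 0.

Final answer: 0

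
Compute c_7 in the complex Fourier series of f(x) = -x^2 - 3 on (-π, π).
Compute the real Fourier coefficients first: a_7 = 4/49, b_7 = 0.
Then c_7 = (a_7 − i·b_7)/2 = 2/49.

Final answer: 2/49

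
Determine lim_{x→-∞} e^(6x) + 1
Evaluate the dominant behaviour as x → -∞; each term tends to a finite value or vanishes.
Limit = 1.

Final answer: 1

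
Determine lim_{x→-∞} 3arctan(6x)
Evaluate the dominant behaviour as x → -∞; each term tends to a finite value or vanishes.
Limit = -3·π/2.

Final answer: -3·π/2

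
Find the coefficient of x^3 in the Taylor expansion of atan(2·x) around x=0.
Expand to order 3: atan(2·x) = -8·x^3/3 + 2·x + O(x^4).
The coefficient of x^3 is -8/3.

Final answer: -8/3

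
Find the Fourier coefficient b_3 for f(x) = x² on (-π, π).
b_3 = (1/π) ∫_{-π}^{π} f(x)·sin(3x) dx.
Evaluate the integral (use parity and integration by parts as needed): b_3 = 0.

Final answer: 0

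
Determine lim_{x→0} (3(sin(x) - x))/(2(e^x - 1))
Both numerator and denominator → 0 as x → 0; this is a 0/0 indeterminate form.
Expand each to leading order near x = 0: numerator ~ -x^3/2, denominator ~ 2·x.
The limit of the ratio is 0.

Final answer: 0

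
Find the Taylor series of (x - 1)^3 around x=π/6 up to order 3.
-1 - π^2/12 + π^3/216 + π/2 + (-π + π^2/12 + 3)·(x - π/6) + (-3 + π/2)·(x - π/6)^2 + (x - π/6)^3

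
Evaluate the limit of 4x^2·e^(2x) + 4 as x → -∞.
The product is a 0·∞ indeterminate form at x → -∞.
Rewrite the product as 4x^2 / e^(-2x) (an ∞/∞ form) and apply L'Hôpital, or use the standard hierarchy e^(2|x|) ≫ |x^2| as x → -∞.
The indeterminate product → 0, so the limit = 4.

Final answer: 4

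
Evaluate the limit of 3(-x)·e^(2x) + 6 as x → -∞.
The product is a 0·∞ indeterminate form at x → -∞.
Rewrite the product as 3(-x) / e^(-2x) (an ∞/∞ form) and apply L'Hôpital, or use the standard hierarchy e^(2|x|) ≫ |(-x)| as x → -∞.
The indeterminate product → 0, so the limit = 6.

Final answer: 6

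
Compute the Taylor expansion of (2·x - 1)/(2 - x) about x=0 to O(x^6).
3·x^5/64 + 3·x^4/32 + 3·x^3/16 + 3·x^2/8 + 3·x/4 - 1/2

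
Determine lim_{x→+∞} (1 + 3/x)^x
As x → +∞: this is the defining limit (1 + 3/x)^x → e^3.
Limit = e^(3).

Final answer: e^(3)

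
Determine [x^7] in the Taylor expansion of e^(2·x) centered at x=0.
Expand to order 7: e^(2·x) = 8·x^7/315 + 4·x^6/45 + 4·x^5/15 + 2·x^4/3 + 4·x^3/3 + 2·x^2 + 2·x + 1 + O(x^8).
The coefficient of x^7 is 8/315.

Final answer: 8/315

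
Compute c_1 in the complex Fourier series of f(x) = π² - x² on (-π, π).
Compute the real Fourier coefficients first: a_1 = 4, b_1 = 0.
Then c_1 = (a_1 − i·b_1)/2 = 2.

Final answer: 2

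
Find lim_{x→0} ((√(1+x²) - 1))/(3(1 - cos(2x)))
Both numerator and denominator → 0 as x → 0; this is a 0/0 indeterminate form.
Expand each to leading order near x = 0: numerator ~ x^2/2, denominator ~ 6·x^2.
The limit of the ratio is 1/12.

Final answer: 1/12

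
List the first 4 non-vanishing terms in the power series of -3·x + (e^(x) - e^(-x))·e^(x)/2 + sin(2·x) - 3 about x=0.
x^4/3 - 2·x^3/3 + x^2 - 3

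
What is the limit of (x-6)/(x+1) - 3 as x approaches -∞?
Evaluate the dominant behaviour as x → -∞; each term tends to a finite value or vanishes.
Limit = -2.

Final answer: -2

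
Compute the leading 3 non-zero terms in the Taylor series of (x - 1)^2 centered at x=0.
x^2 - 2·x + 1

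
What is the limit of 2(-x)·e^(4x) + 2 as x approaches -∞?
The product is a 0·∞ indeterminate form at x → -∞.
Rewrite the product as 2(-x) / e^(-4x) (an ∞/∞ form) and apply L'Hôpital, or use the standard hierarchy e^(4|x|) ≫ |(-x)| as x → -∞.
The indeterminate product → 0, so the limit = 2.

Final answer: 2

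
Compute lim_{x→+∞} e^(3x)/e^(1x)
This is an ∞/∞ indeterminate form as x → +∞.
Rewrite e^(3x)/e^(1x) = e^((3−1)x) = e^(2x); the exponent coefficient is 2 > 0 so e^(2x) → ∞.
Limit = ∞.

Final answer: ∞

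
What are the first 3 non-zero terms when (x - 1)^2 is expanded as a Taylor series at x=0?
x^2 - 2·x + 1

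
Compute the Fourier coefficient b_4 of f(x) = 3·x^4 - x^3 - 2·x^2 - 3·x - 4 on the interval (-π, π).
b_4 = (1/π) ∫_{-π}^{π} f(x)·sin(4x) dx.
Evaluate the integral (use parity and integration by parts as needed): b_4 = 21/16 + π^2/2.

Final answer: 21/16 + π^2/2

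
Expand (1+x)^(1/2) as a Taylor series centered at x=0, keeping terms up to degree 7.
33·x^7/2048 - 21·x^6/1024 + 7·x^5/256 - 5·x^4/128 + x^3/16 - x^2/8 + x/2 + 1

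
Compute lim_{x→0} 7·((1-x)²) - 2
Direct substitution at x = 0 gives 5.

Final answer: 5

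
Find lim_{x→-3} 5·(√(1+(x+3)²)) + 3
Direct substitution at x = -3 gives 8.

Final answer: 8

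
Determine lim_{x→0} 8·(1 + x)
Direct substitution at x = 0 gives 8.

Final answer: 8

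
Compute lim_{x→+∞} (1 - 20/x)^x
As x → +∞: this is the defining limit (1 - 20/x)^x → e^(-20).
Limit = e^(-20).

Final answer: e^(-20)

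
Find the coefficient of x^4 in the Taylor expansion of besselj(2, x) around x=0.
Expand to order 4: besselj(2, x) = -x^4/96 + x^2/8 + O(x^5).
The coefficient of x^4 is -1/96.

Final answer: -1/96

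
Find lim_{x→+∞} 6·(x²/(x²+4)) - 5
Evaluate the dominant behaviour as x → +∞; each term tends to a finite value or vanishes.
Limit = 1.

Final answer: 1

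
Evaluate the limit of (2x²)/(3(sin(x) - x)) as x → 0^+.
Both numerator and denominator → 0 as x → 0^+; this is a 0/0 indeterminate form.
Expand each to leading order near x = 0: numerator ~ 2·x^2, denominator ~ -x^3/2.
The limit of the ratio is -∞.

Final answer: -∞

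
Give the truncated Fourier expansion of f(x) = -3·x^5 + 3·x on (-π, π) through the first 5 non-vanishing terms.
(-714 - 6·π^4 + 120·π^2)·sin(x) + (-15·π^2 + 39/2 + 3·π^4)·sin(2·x) + (-2·π^4 - 26/27 + 40·π^2/9)·sin(3·x) + (-15·π^2/8 - 51/64 + 3·π^4/2)·sin(4·x) + (-6·π^4/5 + 606/625 + 24·π^2/25)·sin(5·x)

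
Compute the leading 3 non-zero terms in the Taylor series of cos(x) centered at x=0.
x^4/24 - x^2/2 + 1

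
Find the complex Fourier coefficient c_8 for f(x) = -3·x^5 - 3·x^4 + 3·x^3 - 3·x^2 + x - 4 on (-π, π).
Compute the real Fourier coefficients first: a_8 = -3·π^2/8 - 39/256, b_8 = -63·π^2/64 - 323/2048 + 3·π^4/4.
Then c_8 = (a_8 − i·b_8)/2 = -3·π^2/16 - 39/512 - 3·i·π^4/8 + 323·i/4096 + 63·i·π^2/128.

Final answer: -3·π^2/16 - 39/512 - 3·i·π^4/8 + 323·i/4096 + 63·i·π^2/128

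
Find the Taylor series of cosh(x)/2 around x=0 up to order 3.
x^2/4 + 1/2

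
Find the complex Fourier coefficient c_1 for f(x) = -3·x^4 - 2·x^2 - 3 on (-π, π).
Compute the real Fourier coefficients first: a_1 = -136 + 24·π^2, b_1 = 0.
Then c_1 = (a_1 − i·b_1)/2 = -68 + 12·π^2.

Final answer: -68 + 12·π^2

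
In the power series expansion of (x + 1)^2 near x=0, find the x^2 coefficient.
Expand to order 2: (x + 1)^2 = x^2 + 2·x + 1 + O(x^3).
The coefficient of x^2 is 1.

Final answer: 1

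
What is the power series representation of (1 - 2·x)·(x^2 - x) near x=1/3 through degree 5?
-2/27 + (x - 1/3)/3 + (x - 1/3)^2 - 2·(x - 1/3)^3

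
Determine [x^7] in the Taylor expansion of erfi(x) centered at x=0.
Expand to order 7: erfi(x) = x^7/(21·√(π)) + x^5/(5·√(π)) + 2·x^3/(3·√(π)) + 2·x/√(π) + O(x^8).
The coefficient of x^7 is 1/(21·√(π)).

Final answer: 1/(21·√(π))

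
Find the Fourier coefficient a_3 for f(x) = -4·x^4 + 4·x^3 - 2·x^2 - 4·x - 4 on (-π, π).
a_3 = (1/π) ∫_{-π}^{π} f(x)·cos(3x) dx.
Evaluate the integral (use parity and integration by parts as needed): a_3 = -40/27 + 32·π^2/9.

Final answer: -40/27 + 32·π^2/9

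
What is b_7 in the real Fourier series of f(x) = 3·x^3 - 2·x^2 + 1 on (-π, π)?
b_7 = (1/π) ∫_{-π}^{π} f(x)·sin(7x) dx.
Evaluate the integral (use parity and integration by parts as needed): b_7 = -36/343 + 6·π^2/7.

Final answer: -36/343 + 6·π^2/7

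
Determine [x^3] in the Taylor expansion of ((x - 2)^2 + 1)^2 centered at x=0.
Expand to order 3: ((x - 2)^2 + 1)^2 = -8·x^3 + 26·x^2 - 40·x + 25 + O(x^4).
The coefficient of x^3 is -8.

Final answer: -8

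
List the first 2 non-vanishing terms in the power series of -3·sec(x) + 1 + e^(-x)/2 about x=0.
-x/2 - 3/2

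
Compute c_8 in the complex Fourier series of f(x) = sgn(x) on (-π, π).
Compute the real Fourier coefficients first: a_8 = 0, b_8 = 0.
Then c_8 = (a_8 − i·b_8)/2 = 0.

Final answer: 0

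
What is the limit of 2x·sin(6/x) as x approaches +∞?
As x → +∞: let u = 6/x → 0⁺; then 2·x·sin(6/x) = 2·6·sin(u)/u → 2·6·1 = 12.
Limit = 12.

Final answer: 12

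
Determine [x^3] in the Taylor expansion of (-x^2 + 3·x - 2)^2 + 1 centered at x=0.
Expand to order 3: (-x^2 + 3·x - 2)^2 + 1 = -6·x^3 + 13·x^2 - 12·x + 5 + O(x^4).
The coefficient of x^3 is -6.

Final answer: -6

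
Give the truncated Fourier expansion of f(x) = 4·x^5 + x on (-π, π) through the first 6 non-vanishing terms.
(-160·π^2 + 8·π^4 + 962)·sin(x) + (-4·π^4 - 31 + 20·π^2)·sin(2·x) + (-160·π^2/27 + 374/81 + 8·π^4/3)·sin(3·x) + (-2·π^4 - 23/16 + 5·π^2/2)·sin(4·x) + (-32·π^2/25 + 442/625 + 8·π^4/5)·sin(5·x) + (-4·π^4/3 - 37/81 + 20·π^2/27)·sin(6·x)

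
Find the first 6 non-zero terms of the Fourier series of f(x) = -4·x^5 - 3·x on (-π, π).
(-966 - 8·π^4 + 160·π^2)·sin(x) + (-20·π^2 + 33 + 4·π^4)·sin(2·x) + (-8·π^4/3 - 482/81 + 160·π^2/27)·sin(3·x) + (-5·π^2/2 + 39/16 + 2·π^4)·sin(4·x) + (-8·π^4/5 - 942/625 + 32·π^2/25)·sin(5·x) + (-20·π^2/27 + 91/81 + 4·π^4/3)·sin(6·x)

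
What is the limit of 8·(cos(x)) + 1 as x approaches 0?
Direct substitution at x = 0 gives 9.

Final answer: 9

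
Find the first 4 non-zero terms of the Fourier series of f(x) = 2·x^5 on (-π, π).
(-80·π^2 + 4·π^4 + 480)·sin(x) + (-2·π^4 - 15 + 10·π^2)·sin(2·x) + (-80·π^2/27 + 160/81 + 4·π^4/3)·sin(3·x) + (-π^4 - 15/32 + 5·π^2/4)·sin(4·x)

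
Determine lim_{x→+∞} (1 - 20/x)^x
As x → +∞: this is the defining limit (1 - 20/x)^x → e^(-20).
Limit = e^(-20).

Final answer: e^(-20)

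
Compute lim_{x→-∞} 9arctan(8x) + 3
Evaluate the dominant behaviour as x → -∞; each term tends to a finite value or vanishes.
Limit = 3 - 9·π/2.

Final answer: 3 - 9·π/2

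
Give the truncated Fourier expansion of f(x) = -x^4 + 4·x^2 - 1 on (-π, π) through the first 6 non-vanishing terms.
(-64 + 8·π^2)·cos(x) + (7 - 2·π^2)·cos(2·x) + (-64/27 + 8·π^2/9)·cos(3·x) + (19/16 - π^2/2)·cos(4·x) + (-448/625 + 8·π^2/25)·cos(5·x) - π^4/5 - 1 + 4·π^2/3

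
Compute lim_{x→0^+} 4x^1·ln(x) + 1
The product is a 0·∞ indeterminate form at x → 0⁺.
Rewrite the product as 4·ln(x) / x^(-1) and apply L'Hôpital, or use the standard hierarchy x^(-1) ≫ |ln x| as x → 0⁺.
The indeterminate product → 0, so the limit = 1.

Final answer: 1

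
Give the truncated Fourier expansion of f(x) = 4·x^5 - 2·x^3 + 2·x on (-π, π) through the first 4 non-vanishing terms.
(-164·π^2 + 8·π^4 + 988)·sin(x) + (-4·π^4 - 35 + 22·π^2)·sin(2·x) + (-196·π^2/27 + 500/81 + 8·π^4/3)·sin(3·x) + (-2·π^4 - 37/16 + 7·π^2/2)·sin(4·x)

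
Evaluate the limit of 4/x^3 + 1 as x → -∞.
Evaluate the dominant behaviour as x → -∞; each term tends to a finite value or vanishes.
Limit = 1.

Final answer: 1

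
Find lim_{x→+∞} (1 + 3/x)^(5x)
As x → +∞: write (1 + 3/x)^(5x) = ((1 + 3/x)^x)^5 → (e^3)^5 = e^15.
Limit = e^(15).

Final answer: e^(15)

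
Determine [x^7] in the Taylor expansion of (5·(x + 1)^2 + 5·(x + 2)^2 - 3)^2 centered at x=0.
Expand to order 7: (5·(x + 1)^2 + 5·(x + 2)^2 - 3)^2 = 100·x^4 + 600·x^3 + 1340·x^2 + 1320·x + 484 + O(x^8).
The coefficient of x^7 is 0.

Final answer: 0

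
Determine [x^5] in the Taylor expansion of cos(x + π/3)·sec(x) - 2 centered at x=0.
Expand to order 5: cos(x + π/3)·sec(x) - 2 = -√(3)·x^5/15 - √(3)·x^3/6 - √(3)·x/2 - 3/2 + O(x^6).
The coefficient of x^5 is -√(3)/15.

Final answer: -√(3)/15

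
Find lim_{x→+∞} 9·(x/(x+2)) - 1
Evaluate the dominant behaviour as x → +∞; each term tends to a finite value or vanishes.
Limit = 8.

Final answer: 8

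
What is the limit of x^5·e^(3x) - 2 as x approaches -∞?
The product is a 0·∞ indeterminate form at x → -∞.
Rewrite the product as x^5 / e^(-3x) (an ∞/∞ form) and apply L'Hôpital, or use the standard hierarchy e^(3|x|) ≫ |x^5| as x → -∞.
The indeterminate product → 0, so the limit = -2.

Final answer: -2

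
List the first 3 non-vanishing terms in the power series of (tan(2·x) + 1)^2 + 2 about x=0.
4·x^2 + 4·x + 3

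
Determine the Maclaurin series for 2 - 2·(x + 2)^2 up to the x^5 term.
-2·x^2 - 8·x - 6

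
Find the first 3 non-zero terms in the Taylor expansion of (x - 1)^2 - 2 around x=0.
x^2 - 2·x - 1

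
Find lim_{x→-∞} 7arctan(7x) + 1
Evaluate the dominant behaviour as x → -∞; each term tends to a finite value or vanishes.
Limit = 1 - 7·π/2.

Final answer: 1 - 7·π/2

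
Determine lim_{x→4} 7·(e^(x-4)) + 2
Direct substitution at x = 4 gives 9.

Final answer: 9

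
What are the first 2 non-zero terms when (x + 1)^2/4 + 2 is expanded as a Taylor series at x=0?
x/2 + 9/4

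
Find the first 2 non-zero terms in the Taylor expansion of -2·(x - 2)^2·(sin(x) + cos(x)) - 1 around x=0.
10·x^2 - 9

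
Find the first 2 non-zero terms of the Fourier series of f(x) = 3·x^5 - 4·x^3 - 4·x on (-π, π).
(-128·π^2 + 6·π^4 + 760)·sin(x) + (-3·π^4 - 49/2 + 19·π^2)·sin(2·x)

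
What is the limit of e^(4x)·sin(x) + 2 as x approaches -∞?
Evaluate the dominant behaviour as x → -∞; each term tends to a finite value or vanishes.
Limit = 2.

Final answer: 2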